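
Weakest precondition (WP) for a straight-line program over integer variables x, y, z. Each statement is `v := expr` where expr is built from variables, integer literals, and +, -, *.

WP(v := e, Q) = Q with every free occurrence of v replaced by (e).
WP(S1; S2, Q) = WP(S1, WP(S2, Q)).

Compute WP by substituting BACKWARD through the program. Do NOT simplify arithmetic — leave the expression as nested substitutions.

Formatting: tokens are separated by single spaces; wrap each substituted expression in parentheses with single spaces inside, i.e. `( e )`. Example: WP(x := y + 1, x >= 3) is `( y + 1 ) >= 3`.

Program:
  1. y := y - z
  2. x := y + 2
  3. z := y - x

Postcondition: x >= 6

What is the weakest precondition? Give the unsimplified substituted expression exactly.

post: x >= 6
stmt 3: z := y - x  -- replace 0 occurrence(s) of z with (y - x)
  => x >= 6
stmt 2: x := y + 2  -- replace 1 occurrence(s) of x with (y + 2)
  => ( y + 2 ) >= 6
stmt 1: y := y - z  -- replace 1 occurrence(s) of y with (y - z)
  => ( ( y - z ) + 2 ) >= 6

Answer: ( ( y - z ) + 2 ) >= 6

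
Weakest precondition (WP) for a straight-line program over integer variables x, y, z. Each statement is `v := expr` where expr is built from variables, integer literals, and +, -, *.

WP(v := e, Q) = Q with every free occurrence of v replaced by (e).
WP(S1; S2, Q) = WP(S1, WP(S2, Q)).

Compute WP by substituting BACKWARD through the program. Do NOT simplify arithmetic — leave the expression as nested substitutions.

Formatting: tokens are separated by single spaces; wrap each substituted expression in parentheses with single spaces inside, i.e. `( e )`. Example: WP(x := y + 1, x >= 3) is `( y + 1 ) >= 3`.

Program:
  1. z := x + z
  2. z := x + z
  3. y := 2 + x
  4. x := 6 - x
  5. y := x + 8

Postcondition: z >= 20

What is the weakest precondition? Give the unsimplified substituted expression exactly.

Answer: ( x + ( x + z ) ) >= 20

Derivation:
post: z >= 20
stmt 5: y := x + 8  -- replace 0 occurrence(s) of y with (x + 8)
  => z >= 20
stmt 4: x := 6 - x  -- replace 0 occurrence(s) of x with (6 - x)
  => z >= 20
stmt 3: y := 2 + x  -- replace 0 occurrence(s) of y with (2 + x)
  => z >= 20
stmt 2: z := x + z  -- replace 1 occurrence(s) of z with (x + z)
  => ( x + z ) >= 20
stmt 1: z := x + z  -- replace 1 occurrence(s) of z with (x + z)
  => ( x + ( x + z ) ) >= 20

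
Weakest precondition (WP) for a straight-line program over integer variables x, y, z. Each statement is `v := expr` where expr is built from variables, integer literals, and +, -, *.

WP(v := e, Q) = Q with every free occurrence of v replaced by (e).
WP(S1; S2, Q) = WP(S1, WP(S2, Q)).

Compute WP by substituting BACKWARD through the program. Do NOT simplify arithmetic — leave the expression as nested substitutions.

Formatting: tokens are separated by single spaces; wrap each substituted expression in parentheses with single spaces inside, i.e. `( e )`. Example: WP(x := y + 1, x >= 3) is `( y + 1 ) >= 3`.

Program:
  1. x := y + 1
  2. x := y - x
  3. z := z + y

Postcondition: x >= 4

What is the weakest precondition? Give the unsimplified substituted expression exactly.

post: x >= 4
stmt 3: z := z + y  -- replace 0 occurrence(s) of z with (z + y)
  => x >= 4
stmt 2: x := y - x  -- replace 1 occurrence(s) of x with (y - x)
  => ( y - x ) >= 4
stmt 1: x := y + 1  -- replace 1 occurrence(s) of x with (y + 1)
  => ( y - ( y + 1 ) ) >= 4

Answer: ( y - ( y + 1 ) ) >= 4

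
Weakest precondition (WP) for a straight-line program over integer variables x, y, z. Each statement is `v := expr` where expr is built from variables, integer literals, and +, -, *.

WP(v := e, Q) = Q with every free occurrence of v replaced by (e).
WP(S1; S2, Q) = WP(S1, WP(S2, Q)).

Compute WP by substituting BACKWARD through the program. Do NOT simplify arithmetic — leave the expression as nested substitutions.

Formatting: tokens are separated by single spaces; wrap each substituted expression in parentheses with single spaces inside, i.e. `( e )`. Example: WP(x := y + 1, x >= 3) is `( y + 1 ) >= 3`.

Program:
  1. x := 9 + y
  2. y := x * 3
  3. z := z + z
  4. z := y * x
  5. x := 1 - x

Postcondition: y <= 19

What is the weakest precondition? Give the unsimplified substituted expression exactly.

Answer: ( ( 9 + y ) * 3 ) <= 19

Derivation:
post: y <= 19
stmt 5: x := 1 - x  -- replace 0 occurrence(s) of x with (1 - x)
  => y <= 19
stmt 4: z := y * x  -- replace 0 occurrence(s) of z with (y * x)
  => y <= 19
stmt 3: z := z + z  -- replace 0 occurrence(s) of z with (z + z)
  => y <= 19
stmt 2: y := x * 3  -- replace 1 occurrence(s) of y with (x * 3)
  => ( x * 3 ) <= 19
stmt 1: x := 9 + y  -- replace 1 occurrence(s) of x with (9 + y)
  => ( ( 9 + y ) * 3 ) <= 19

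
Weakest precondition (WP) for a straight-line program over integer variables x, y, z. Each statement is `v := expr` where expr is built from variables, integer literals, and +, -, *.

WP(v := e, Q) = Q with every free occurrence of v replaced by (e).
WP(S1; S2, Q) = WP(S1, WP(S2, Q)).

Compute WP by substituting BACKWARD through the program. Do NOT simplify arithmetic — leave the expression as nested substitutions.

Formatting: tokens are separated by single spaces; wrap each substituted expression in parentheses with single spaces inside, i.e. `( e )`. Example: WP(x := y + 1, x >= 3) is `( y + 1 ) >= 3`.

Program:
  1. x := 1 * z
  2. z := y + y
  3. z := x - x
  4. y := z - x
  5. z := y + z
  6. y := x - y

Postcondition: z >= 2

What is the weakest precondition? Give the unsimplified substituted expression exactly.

Answer: ( ( ( ( 1 * z ) - ( 1 * z ) ) - ( 1 * z ) ) + ( ( 1 * z ) - ( 1 * z ) ) ) >= 2

Derivation:
post: z >= 2
stmt 6: y := x - y  -- replace 0 occurrence(s) of y with (x - y)
  => z >= 2
stmt 5: z := y + z  -- replace 1 occurrence(s) of z with (y + z)
  => ( y + z ) >= 2
stmt 4: y := z - x  -- replace 1 occurrence(s) of y with (z - x)
  => ( ( z - x ) + z ) >= 2
stmt 3: z := x - x  -- replace 2 occurrence(s) of z with (x - x)
  => ( ( ( x - x ) - x ) + ( x - x ) ) >= 2
stmt 2: z := y + y  -- replace 0 occurrence(s) of z with (y + y)
  => ( ( ( x - x ) - x ) + ( x - x ) ) >= 2
stmt 1: x := 1 * z  -- replace 5 occurrence(s) of x with (1 * z)
  => ( ( ( ( 1 * z ) - ( 1 * z ) ) - ( 1 * z ) ) + ( ( 1 * z ) - ( 1 * z ) ) ) >= 2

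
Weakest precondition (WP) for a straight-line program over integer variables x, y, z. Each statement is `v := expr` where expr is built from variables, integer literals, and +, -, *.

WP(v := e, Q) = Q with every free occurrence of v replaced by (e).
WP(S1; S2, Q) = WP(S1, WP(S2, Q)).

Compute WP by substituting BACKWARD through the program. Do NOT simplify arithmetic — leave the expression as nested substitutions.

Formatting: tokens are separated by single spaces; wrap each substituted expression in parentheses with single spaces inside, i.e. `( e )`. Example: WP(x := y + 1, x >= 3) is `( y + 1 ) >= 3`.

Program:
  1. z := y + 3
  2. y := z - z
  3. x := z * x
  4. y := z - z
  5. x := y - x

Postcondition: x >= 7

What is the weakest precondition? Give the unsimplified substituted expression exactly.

post: x >= 7
stmt 5: x := y - x  -- replace 1 occurrence(s) of x with (y - x)
  => ( y - x ) >= 7
stmt 4: y := z - z  -- replace 1 occurrence(s) of y with (z - z)
  => ( ( z - z ) - x ) >= 7
stmt 3: x := z * x  -- replace 1 occurrence(s) of x with (z * x)
  => ( ( z - z ) - ( z * x ) ) >= 7
stmt 2: y := z - z  -- replace 0 occurrence(s) of y with (z - z)
  => ( ( z - z ) - ( z * x ) ) >= 7
stmt 1: z := y + 3  -- replace 3 occurrence(s) of z with (y + 3)
  => ( ( ( y + 3 ) - ( y + 3 ) ) - ( ( y + 3 ) * x ) ) >= 7

Answer: ( ( ( y + 3 ) - ( y + 3 ) ) - ( ( y + 3 ) * x ) ) >= 7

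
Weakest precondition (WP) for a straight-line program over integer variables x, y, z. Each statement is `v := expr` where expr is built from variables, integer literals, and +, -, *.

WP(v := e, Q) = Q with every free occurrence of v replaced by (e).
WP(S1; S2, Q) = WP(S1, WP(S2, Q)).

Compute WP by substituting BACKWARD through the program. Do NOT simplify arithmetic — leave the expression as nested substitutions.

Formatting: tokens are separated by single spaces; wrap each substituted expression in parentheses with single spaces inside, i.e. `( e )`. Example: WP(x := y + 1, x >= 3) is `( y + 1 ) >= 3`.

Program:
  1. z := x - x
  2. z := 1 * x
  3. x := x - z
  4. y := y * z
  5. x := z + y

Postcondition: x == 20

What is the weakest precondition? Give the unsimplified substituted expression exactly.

Answer: ( ( 1 * x ) + ( y * ( 1 * x ) ) ) == 20

Derivation:
post: x == 20
stmt 5: x := z + y  -- replace 1 occurrence(s) of x with (z + y)
  => ( z + y ) == 20
stmt 4: y := y * z  -- replace 1 occurrence(s) of y with (y * z)
  => ( z + ( y * z ) ) == 20
stmt 3: x := x - z  -- replace 0 occurrence(s) of x with (x - z)
  => ( z + ( y * z ) ) == 20
stmt 2: z := 1 * x  -- replace 2 occurrence(s) of z with (1 * x)
  => ( ( 1 * x ) + ( y * ( 1 * x ) ) ) == 20
stmt 1: z := x - x  -- replace 0 occurrence(s) of z with (x - x)
  => ( ( 1 * x ) + ( y * ( 1 * x ) ) ) == 20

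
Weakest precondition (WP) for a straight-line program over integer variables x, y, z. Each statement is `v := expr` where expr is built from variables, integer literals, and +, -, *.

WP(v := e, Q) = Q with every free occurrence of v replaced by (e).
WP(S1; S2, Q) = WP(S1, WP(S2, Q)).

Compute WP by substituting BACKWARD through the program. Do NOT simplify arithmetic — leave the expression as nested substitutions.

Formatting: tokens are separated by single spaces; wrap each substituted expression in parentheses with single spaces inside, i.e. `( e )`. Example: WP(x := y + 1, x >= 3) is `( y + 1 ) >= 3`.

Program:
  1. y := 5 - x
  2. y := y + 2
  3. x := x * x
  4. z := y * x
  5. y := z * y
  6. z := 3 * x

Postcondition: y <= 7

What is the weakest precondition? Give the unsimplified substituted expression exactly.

post: y <= 7
stmt 6: z := 3 * x  -- replace 0 occurrence(s) of z with (3 * x)
  => y <= 7
stmt 5: y := z * y  -- replace 1 occurrence(s) of y with (z * y)
  => ( z * y ) <= 7
stmt 4: z := y * x  -- replace 1 occurrence(s) of z with (y * x)
  => ( ( y * x ) * y ) <= 7
stmt 3: x := x * x  -- replace 1 occurrence(s) of x with (x * x)
  => ( ( y * ( x * x ) ) * y ) <= 7
stmt 2: y := y + 2  -- replace 2 occurrence(s) of y with (y + 2)
  => ( ( ( y + 2 ) * ( x * x ) ) * ( y + 2 ) ) <= 7
stmt 1: y := 5 - x  -- replace 2 occurrence(s) of y with (5 - x)
  => ( ( ( ( 5 - x ) + 2 ) * ( x * x ) ) * ( ( 5 - x ) + 2 ) ) <= 7

Answer: ( ( ( ( 5 - x ) + 2 ) * ( x * x ) ) * ( ( 5 - x ) + 2 ) ) <= 7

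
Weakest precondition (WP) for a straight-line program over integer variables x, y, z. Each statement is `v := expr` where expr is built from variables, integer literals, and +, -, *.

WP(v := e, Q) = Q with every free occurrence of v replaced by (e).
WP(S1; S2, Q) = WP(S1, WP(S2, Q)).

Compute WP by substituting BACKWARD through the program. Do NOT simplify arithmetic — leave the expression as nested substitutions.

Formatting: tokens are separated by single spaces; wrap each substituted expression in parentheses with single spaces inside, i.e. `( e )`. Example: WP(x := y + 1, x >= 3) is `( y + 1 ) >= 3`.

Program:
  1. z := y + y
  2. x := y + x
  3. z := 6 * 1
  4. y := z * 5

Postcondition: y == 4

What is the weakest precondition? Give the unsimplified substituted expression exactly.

Answer: ( ( 6 * 1 ) * 5 ) == 4

Derivation:
post: y == 4
stmt 4: y := z * 5  -- replace 1 occurrence(s) of y with (z * 5)
  => ( z * 5 ) == 4
stmt 3: z := 6 * 1  -- replace 1 occurrence(s) of z with (6 * 1)
  => ( ( 6 * 1 ) * 5 ) == 4
stmt 2: x := y + x  -- replace 0 occurrence(s) of x with (y + x)
  => ( ( 6 * 1 ) * 5 ) == 4
stmt 1: z := y + y  -- replace 0 occurrence(s) of z with (y + y)
  => ( ( 6 * 1 ) * 5 ) == 4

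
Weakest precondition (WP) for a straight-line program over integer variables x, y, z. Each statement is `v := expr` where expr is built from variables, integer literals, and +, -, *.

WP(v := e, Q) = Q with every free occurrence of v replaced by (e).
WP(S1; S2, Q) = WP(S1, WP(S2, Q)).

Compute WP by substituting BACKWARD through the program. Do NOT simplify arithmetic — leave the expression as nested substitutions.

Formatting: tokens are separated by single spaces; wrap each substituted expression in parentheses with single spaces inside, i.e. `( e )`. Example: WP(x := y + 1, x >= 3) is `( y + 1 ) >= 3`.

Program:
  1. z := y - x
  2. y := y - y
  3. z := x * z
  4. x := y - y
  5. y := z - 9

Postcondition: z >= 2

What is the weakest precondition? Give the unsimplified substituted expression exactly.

post: z >= 2
stmt 5: y := z - 9  -- replace 0 occurrence(s) of y with (z - 9)
  => z >= 2
stmt 4: x := y - y  -- replace 0 occurrence(s) of x with (y - y)
  => z >= 2
stmt 3: z := x * z  -- replace 1 occurrence(s) of z with (x * z)
  => ( x * z ) >= 2
stmt 2: y := y - y  -- replace 0 occurrence(s) of y with (y - y)
  => ( x * z ) >= 2
stmt 1: z := y - x  -- replace 1 occurrence(s) of z with (y - x)
  => ( x * ( y - x ) ) >= 2

Answer: ( x * ( y - x ) ) >= 2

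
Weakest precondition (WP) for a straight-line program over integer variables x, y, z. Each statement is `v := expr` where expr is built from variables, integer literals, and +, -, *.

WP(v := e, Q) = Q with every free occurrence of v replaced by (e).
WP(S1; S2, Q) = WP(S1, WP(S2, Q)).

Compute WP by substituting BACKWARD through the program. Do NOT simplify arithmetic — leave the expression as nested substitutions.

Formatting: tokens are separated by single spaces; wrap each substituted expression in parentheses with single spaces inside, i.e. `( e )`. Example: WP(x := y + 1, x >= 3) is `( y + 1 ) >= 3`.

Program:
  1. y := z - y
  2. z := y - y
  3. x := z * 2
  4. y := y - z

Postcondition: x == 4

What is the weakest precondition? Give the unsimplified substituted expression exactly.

post: x == 4
stmt 4: y := y - z  -- replace 0 occurrence(s) of y with (y - z)
  => x == 4
stmt 3: x := z * 2  -- replace 1 occurrence(s) of x with (z * 2)
  => ( z * 2 ) == 4
stmt 2: z := y - y  -- replace 1 occurrence(s) of z with (y - y)
  => ( ( y - y ) * 2 ) == 4
stmt 1: y := z - y  -- replace 2 occurrence(s) of y with (z - y)
  => ( ( ( z - y ) - ( z - y ) ) * 2 ) == 4

Answer: ( ( ( z - y ) - ( z - y ) ) * 2 ) == 4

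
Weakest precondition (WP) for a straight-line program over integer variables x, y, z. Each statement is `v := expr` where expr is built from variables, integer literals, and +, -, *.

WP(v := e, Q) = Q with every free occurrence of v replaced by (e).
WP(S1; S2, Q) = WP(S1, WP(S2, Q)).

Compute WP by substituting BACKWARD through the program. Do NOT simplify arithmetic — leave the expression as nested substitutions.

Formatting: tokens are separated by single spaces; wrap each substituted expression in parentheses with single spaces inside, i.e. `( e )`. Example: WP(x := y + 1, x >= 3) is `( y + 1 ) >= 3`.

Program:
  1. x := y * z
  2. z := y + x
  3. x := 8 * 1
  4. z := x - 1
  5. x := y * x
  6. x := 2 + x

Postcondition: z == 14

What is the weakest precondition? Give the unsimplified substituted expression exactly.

post: z == 14
stmt 6: x := 2 + x  -- replace 0 occurrence(s) of x with (2 + x)
  => z == 14
stmt 5: x := y * x  -- replace 0 occurrence(s) of x with (y * x)
  => z == 14
stmt 4: z := x - 1  -- replace 1 occurrence(s) of z with (x - 1)
  => ( x - 1 ) == 14
stmt 3: x := 8 * 1  -- replace 1 occurrence(s) of x with (8 * 1)
  => ( ( 8 * 1 ) - 1 ) == 14
stmt 2: z := y + x  -- replace 0 occurrence(s) of z with (y + x)
  => ( ( 8 * 1 ) - 1 ) == 14
stmt 1: x := y * z  -- replace 0 occurrence(s) of x with (y * z)
  => ( ( 8 * 1 ) - 1 ) == 14

Answer: ( ( 8 * 1 ) - 1 ) == 14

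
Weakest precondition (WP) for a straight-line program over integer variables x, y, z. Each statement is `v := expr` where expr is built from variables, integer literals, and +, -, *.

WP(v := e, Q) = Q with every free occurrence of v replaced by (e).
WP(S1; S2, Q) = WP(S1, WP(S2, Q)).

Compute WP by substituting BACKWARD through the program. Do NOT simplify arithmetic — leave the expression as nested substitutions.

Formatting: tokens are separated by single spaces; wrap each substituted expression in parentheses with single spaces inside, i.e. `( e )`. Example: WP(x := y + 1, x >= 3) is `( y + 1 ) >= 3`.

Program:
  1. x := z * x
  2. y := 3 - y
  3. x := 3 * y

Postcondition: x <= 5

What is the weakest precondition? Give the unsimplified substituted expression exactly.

Answer: ( 3 * ( 3 - y ) ) <= 5

Derivation:
post: x <= 5
stmt 3: x := 3 * y  -- replace 1 occurrence(s) of x with (3 * y)
  => ( 3 * y ) <= 5
stmt 2: y := 3 - y  -- replace 1 occurrence(s) of y with (3 - y)
  => ( 3 * ( 3 - y ) ) <= 5
stmt 1: x := z * x  -- replace 0 occurrence(s) of x with (z * x)
  => ( 3 * ( 3 - y ) ) <= 5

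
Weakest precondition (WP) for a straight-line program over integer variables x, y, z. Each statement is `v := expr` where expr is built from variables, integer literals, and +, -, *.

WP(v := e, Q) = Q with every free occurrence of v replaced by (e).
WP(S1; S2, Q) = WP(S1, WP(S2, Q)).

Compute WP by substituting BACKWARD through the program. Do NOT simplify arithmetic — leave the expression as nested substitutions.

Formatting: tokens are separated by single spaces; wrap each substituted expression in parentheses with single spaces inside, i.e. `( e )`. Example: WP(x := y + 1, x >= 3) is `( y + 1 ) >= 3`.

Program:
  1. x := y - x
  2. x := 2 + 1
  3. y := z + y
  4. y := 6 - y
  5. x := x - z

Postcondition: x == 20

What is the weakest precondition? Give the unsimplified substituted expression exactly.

Answer: ( ( 2 + 1 ) - z ) == 20

Derivation:
post: x == 20
stmt 5: x := x - z  -- replace 1 occurrence(s) of x with (x - z)
  => ( x - z ) == 20
stmt 4: y := 6 - y  -- replace 0 occurrence(s) of y with (6 - y)
  => ( x - z ) == 20
stmt 3: y := z + y  -- replace 0 occurrence(s) of y with (z + y)
  => ( x - z ) == 20
stmt 2: x := 2 + 1  -- replace 1 occurrence(s) of x with (2 + 1)
  => ( ( 2 + 1 ) - z ) == 20
stmt 1: x := y - x  -- replace 0 occurrence(s) of x with (y - x)
  => ( ( 2 + 1 ) - z ) == 20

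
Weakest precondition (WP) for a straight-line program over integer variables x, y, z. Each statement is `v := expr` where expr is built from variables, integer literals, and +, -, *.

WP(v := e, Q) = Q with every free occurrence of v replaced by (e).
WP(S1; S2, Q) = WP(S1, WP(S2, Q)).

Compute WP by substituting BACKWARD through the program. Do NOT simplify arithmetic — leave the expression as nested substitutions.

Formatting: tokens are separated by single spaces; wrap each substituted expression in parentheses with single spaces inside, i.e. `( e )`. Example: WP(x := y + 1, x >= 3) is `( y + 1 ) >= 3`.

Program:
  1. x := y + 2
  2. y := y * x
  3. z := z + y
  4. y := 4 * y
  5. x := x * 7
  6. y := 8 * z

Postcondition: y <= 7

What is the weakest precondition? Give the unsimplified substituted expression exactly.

Answer: ( 8 * ( z + ( y * ( y + 2 ) ) ) ) <= 7

Derivation:
post: y <= 7
stmt 6: y := 8 * z  -- replace 1 occurrence(s) of y with (8 * z)
  => ( 8 * z ) <= 7
stmt 5: x := x * 7  -- replace 0 occurrence(s) of x with (x * 7)
  => ( 8 * z ) <= 7
stmt 4: y := 4 * y  -- replace 0 occurrence(s) of y with (4 * y)
  => ( 8 * z ) <= 7
stmt 3: z := z + y  -- replace 1 occurrence(s) of z with (z + y)
  => ( 8 * ( z + y ) ) <= 7
stmt 2: y := y * x  -- replace 1 occurrence(s) of y with (y * x)
  => ( 8 * ( z + ( y * x ) ) ) <= 7
stmt 1: x := y + 2  -- replace 1 occurrence(s) of x with (y + 2)
  => ( 8 * ( z + ( y * ( y + 2 ) ) ) ) <= 7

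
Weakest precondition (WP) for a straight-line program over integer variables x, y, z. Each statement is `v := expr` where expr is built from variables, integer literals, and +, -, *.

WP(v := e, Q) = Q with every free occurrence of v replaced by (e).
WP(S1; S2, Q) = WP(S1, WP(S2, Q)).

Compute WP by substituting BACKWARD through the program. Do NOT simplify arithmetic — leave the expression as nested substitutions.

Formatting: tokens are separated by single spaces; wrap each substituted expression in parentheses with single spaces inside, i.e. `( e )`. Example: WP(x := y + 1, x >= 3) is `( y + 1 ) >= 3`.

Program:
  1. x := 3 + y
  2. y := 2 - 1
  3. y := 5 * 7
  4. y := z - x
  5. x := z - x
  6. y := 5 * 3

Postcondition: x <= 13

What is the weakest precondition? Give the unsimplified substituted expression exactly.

Answer: ( z - ( 3 + y ) ) <= 13

Derivation:
post: x <= 13
stmt 6: y := 5 * 3  -- replace 0 occurrence(s) of y with (5 * 3)
  => x <= 13
stmt 5: x := z - x  -- replace 1 occurrence(s) of x with (z - x)
  => ( z - x ) <= 13
stmt 4: y := z - x  -- replace 0 occurrence(s) of y with (z - x)
  => ( z - x ) <= 13
stmt 3: y := 5 * 7  -- replace 0 occurrence(s) of y with (5 * 7)
  => ( z - x ) <= 13
stmt 2: y := 2 - 1  -- replace 0 occurrence(s) of y with (2 - 1)
  => ( z - x ) <= 13
stmt 1: x := 3 + y  -- replace 1 occurrence(s) of x with (3 + y)
  => ( z - ( 3 + y ) ) <= 13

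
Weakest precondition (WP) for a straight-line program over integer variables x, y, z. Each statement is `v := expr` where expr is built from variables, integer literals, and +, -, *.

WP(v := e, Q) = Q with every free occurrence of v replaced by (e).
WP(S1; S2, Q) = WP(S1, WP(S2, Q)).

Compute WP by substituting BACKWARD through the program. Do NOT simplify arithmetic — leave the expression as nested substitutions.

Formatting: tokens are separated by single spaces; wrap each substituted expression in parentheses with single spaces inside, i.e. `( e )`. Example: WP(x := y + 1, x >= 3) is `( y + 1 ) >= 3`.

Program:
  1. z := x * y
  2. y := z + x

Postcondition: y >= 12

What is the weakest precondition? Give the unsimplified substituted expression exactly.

post: y >= 12
stmt 2: y := z + x  -- replace 1 occurrence(s) of y with (z + x)
  => ( z + x ) >= 12
stmt 1: z := x * y  -- replace 1 occurrence(s) of z with (x * y)
  => ( ( x * y ) + x ) >= 12

Answer: ( ( x * y ) + x ) >= 12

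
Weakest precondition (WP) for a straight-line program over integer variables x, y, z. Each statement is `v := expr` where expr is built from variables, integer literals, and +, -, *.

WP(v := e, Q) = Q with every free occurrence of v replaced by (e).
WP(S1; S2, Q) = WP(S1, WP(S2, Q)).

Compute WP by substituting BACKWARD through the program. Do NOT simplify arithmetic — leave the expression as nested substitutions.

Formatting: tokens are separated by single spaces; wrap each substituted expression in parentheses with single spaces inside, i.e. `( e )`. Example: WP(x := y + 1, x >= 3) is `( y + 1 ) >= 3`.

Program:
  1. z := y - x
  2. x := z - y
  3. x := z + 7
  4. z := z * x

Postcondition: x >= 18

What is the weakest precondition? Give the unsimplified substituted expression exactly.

Answer: ( ( y - x ) + 7 ) >= 18

Derivation:
post: x >= 18
stmt 4: z := z * x  -- replace 0 occurrence(s) of z with (z * x)
  => x >= 18
stmt 3: x := z + 7  -- replace 1 occurrence(s) of x with (z + 7)
  => ( z + 7 ) >= 18
stmt 2: x := z - y  -- replace 0 occurrence(s) of x with (z - y)
  => ( z + 7 ) >= 18
stmt 1: z := y - x  -- replace 1 occurrence(s) of z with (y - x)
  => ( ( y - x ) + 7 ) >= 18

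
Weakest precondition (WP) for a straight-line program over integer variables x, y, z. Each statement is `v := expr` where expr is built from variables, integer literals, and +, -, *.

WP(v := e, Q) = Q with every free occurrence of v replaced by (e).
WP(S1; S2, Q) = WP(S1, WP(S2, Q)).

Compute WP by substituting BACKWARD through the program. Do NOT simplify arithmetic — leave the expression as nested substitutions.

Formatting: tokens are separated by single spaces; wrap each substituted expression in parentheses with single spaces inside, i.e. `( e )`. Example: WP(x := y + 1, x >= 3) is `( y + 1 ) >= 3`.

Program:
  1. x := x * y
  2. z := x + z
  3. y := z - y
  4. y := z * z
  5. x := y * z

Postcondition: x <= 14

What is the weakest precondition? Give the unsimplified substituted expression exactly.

Answer: ( ( ( ( x * y ) + z ) * ( ( x * y ) + z ) ) * ( ( x * y ) + z ) ) <= 14

Derivation:
post: x <= 14
stmt 5: x := y * z  -- replace 1 occurrence(s) of x with (y * z)
  => ( y * z ) <= 14
stmt 4: y := z * z  -- replace 1 occurrence(s) of y with (z * z)
  => ( ( z * z ) * z ) <= 14
stmt 3: y := z - y  -- replace 0 occurrence(s) of y with (z - y)
  => ( ( z * z ) * z ) <= 14
stmt 2: z := x + z  -- replace 3 occurrence(s) of z with (x + z)
  => ( ( ( x + z ) * ( x + z ) ) * ( x + z ) ) <= 14
stmt 1: x := x * y  -- replace 3 occurrence(s) of x with (x * y)
  => ( ( ( ( x * y ) + z ) * ( ( x * y ) + z ) ) * ( ( x * y ) + z ) ) <= 14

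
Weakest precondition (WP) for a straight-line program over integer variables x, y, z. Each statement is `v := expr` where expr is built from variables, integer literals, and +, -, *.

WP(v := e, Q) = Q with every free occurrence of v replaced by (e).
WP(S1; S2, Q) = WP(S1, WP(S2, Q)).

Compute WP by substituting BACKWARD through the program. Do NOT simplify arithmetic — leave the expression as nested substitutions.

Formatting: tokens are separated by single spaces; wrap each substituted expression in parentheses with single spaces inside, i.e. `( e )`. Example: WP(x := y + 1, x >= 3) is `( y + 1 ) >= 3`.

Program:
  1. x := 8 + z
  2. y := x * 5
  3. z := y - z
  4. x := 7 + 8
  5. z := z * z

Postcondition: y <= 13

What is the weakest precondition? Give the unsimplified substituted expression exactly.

Answer: ( ( 8 + z ) * 5 ) <= 13

Derivation:
post: y <= 13
stmt 5: z := z * z  -- replace 0 occurrence(s) of z with (z * z)
  => y <= 13
stmt 4: x := 7 + 8  -- replace 0 occurrence(s) of x with (7 + 8)
  => y <= 13
stmt 3: z := y - z  -- replace 0 occurrence(s) of z with (y - z)
  => y <= 13
stmt 2: y := x * 5  -- replace 1 occurrence(s) of y with (x * 5)
  => ( x * 5 ) <= 13
stmt 1: x := 8 + z  -- replace 1 occurrence(s) of x with (8 + z)
  => ( ( 8 + z ) * 5 ) <= 13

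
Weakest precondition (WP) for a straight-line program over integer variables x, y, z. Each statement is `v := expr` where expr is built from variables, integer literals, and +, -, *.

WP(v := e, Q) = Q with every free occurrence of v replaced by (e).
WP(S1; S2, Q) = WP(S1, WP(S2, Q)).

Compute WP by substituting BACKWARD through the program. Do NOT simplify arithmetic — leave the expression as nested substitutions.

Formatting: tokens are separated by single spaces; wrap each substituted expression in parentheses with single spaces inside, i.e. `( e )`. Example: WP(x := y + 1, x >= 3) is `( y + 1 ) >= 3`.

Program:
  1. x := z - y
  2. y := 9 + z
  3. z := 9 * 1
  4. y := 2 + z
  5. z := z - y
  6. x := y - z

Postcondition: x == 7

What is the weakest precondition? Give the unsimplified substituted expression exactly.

Answer: ( ( 2 + ( 9 * 1 ) ) - ( ( 9 * 1 ) - ( 2 + ( 9 * 1 ) ) ) ) == 7

Derivation:
post: x == 7
stmt 6: x := y - z  -- replace 1 occurrence(s) of x with (y - z)
  => ( y - z ) == 7
stmt 5: z := z - y  -- replace 1 occurrence(s) of z with (z - y)
  => ( y - ( z - y ) ) == 7
stmt 4: y := 2 + z  -- replace 2 occurrence(s) of y with (2 + z)
  => ( ( 2 + z ) - ( z - ( 2 + z ) ) ) == 7
stmt 3: z := 9 * 1  -- replace 3 occurrence(s) of z with (9 * 1)
  => ( ( 2 + ( 9 * 1 ) ) - ( ( 9 * 1 ) - ( 2 + ( 9 * 1 ) ) ) ) == 7
stmt 2: y := 9 + z  -- replace 0 occurrence(s) of y with (9 + z)
  => ( ( 2 + ( 9 * 1 ) ) - ( ( 9 * 1 ) - ( 2 + ( 9 * 1 ) ) ) ) == 7
stmt 1: x := z - y  -- replace 0 occurrence(s) of x with (z - y)
  => ( ( 2 + ( 9 * 1 ) ) - ( ( 9 * 1 ) - ( 2 + ( 9 * 1 ) ) ) ) == 7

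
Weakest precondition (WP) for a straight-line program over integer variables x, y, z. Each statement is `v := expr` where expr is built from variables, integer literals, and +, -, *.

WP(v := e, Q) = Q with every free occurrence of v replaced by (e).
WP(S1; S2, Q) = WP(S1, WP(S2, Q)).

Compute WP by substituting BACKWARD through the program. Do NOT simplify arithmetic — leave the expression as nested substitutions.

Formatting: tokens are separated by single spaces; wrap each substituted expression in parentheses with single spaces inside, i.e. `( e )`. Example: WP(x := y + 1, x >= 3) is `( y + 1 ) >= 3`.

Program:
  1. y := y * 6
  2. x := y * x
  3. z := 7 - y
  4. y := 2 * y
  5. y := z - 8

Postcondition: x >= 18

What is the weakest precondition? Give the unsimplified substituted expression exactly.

post: x >= 18
stmt 5: y := z - 8  -- replace 0 occurrence(s) of y with (z - 8)
  => x >= 18
stmt 4: y := 2 * y  -- replace 0 occurrence(s) of y with (2 * y)
  => x >= 18
stmt 3: z := 7 - y  -- replace 0 occurrence(s) of z with (7 - y)
  => x >= 18
stmt 2: x := y * x  -- replace 1 occurrence(s) of x with (y * x)
  => ( y * x ) >= 18
stmt 1: y := y * 6  -- replace 1 occurrence(s) of y with (y * 6)
  => ( ( y * 6 ) * x ) >= 18

Answer: ( ( y * 6 ) * x ) >= 18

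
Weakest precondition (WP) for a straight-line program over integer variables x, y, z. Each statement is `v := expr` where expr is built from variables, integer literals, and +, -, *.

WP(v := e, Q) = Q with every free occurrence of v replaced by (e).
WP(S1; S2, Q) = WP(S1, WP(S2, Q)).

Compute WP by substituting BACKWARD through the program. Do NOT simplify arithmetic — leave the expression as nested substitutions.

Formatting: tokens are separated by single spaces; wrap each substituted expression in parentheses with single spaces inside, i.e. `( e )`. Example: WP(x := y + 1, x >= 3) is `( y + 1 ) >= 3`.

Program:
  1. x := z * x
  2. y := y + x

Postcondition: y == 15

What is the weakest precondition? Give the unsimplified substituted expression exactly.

Answer: ( y + ( z * x ) ) == 15

Derivation:
post: y == 15
stmt 2: y := y + x  -- replace 1 occurrence(s) of y with (y + x)
  => ( y + x ) == 15
stmt 1: x := z * x  -- replace 1 occurrence(s) of x with (z * x)
  => ( y + ( z * x ) ) == 15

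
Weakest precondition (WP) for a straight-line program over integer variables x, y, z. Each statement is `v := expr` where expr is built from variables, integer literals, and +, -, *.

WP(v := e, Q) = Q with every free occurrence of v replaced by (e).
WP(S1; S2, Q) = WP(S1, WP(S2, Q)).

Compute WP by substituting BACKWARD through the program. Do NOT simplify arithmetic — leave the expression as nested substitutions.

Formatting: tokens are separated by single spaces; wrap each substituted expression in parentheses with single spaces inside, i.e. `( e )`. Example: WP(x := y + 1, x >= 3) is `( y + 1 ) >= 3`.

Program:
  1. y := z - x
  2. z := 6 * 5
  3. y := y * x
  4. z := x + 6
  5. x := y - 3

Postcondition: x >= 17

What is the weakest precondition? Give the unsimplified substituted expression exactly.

post: x >= 17
stmt 5: x := y - 3  -- replace 1 occurrence(s) of x with (y - 3)
  => ( y - 3 ) >= 17
stmt 4: z := x + 6  -- replace 0 occurrence(s) of z with (x + 6)
  => ( y - 3 ) >= 17
stmt 3: y := y * x  -- replace 1 occurrence(s) of y with (y * x)
  => ( ( y * x ) - 3 ) >= 17
stmt 2: z := 6 * 5  -- replace 0 occurrence(s) of z with (6 * 5)
  => ( ( y * x ) - 3 ) >= 17
stmt 1: y := z - x  -- replace 1 occurrence(s) of y with (z - x)
  => ( ( ( z - x ) * x ) - 3 ) >= 17

Answer: ( ( ( z - x ) * x ) - 3 ) >= 17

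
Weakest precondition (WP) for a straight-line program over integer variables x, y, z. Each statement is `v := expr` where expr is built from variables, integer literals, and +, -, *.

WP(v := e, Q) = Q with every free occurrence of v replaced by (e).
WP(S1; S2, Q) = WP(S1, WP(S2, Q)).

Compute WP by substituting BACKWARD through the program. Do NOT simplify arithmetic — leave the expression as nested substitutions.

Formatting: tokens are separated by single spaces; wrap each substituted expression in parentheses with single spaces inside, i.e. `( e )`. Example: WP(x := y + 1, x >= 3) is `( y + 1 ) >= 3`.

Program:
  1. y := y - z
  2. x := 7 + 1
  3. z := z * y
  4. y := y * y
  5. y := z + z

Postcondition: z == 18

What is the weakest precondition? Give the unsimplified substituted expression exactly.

post: z == 18
stmt 5: y := z + z  -- replace 0 occurrence(s) of y with (z + z)
  => z == 18
stmt 4: y := y * y  -- replace 0 occurrence(s) of y with (y * y)
  => z == 18
stmt 3: z := z * y  -- replace 1 occurrence(s) of z with (z * y)
  => ( z * y ) == 18
stmt 2: x := 7 + 1  -- replace 0 occurrence(s) of x with (7 + 1)
  => ( z * y ) == 18
stmt 1: y := y - z  -- replace 1 occurrence(s) of y with (y - z)
  => ( z * ( y - z ) ) == 18

Answer: ( z * ( y - z ) ) == 18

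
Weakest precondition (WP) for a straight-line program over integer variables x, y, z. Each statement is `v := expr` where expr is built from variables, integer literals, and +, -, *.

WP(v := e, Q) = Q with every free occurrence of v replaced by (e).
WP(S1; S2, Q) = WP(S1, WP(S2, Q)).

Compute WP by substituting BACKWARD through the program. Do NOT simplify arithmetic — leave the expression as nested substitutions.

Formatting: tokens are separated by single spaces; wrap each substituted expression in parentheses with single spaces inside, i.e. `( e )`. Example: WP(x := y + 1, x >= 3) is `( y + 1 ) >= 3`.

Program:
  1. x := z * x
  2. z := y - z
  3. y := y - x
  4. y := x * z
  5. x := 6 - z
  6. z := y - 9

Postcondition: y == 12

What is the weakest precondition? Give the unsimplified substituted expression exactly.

Answer: ( ( z * x ) * ( y - z ) ) == 12

Derivation:
post: y == 12
stmt 6: z := y - 9  -- replace 0 occurrence(s) of z with (y - 9)
  => y == 12
stmt 5: x := 6 - z  -- replace 0 occurrence(s) of x with (6 - z)
  => y == 12
stmt 4: y := x * z  -- replace 1 occurrence(s) of y with (x * z)
  => ( x * z ) == 12
stmt 3: y := y - x  -- replace 0 occurrence(s) of y with (y - x)
  => ( x * z ) == 12
stmt 2: z := y - z  -- replace 1 occurrence(s) of z with (y - z)
  => ( x * ( y - z ) ) == 12
stmt 1: x := z * x  -- replace 1 occurrence(s) of x with (z * x)
  => ( ( z * x ) * ( y - z ) ) == 12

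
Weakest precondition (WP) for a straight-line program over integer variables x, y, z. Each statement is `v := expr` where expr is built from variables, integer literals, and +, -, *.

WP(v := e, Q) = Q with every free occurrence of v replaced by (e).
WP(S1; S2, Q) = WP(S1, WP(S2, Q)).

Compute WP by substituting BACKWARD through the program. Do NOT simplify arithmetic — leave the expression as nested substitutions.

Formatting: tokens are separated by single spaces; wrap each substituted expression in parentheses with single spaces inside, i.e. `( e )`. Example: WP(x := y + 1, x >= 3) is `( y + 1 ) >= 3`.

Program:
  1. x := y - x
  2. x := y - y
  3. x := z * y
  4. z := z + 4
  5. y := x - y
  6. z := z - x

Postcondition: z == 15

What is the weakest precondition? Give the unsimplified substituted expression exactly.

post: z == 15
stmt 6: z := z - x  -- replace 1 occurrence(s) of z with (z - x)
  => ( z - x ) == 15
stmt 5: y := x - y  -- replace 0 occurrence(s) of y with (x - y)
  => ( z - x ) == 15
stmt 4: z := z + 4  -- replace 1 occurrence(s) of z with (z + 4)
  => ( ( z + 4 ) - x ) == 15
stmt 3: x := z * y  -- replace 1 occurrence(s) of x with (z * y)
  => ( ( z + 4 ) - ( z * y ) ) == 15
stmt 2: x := y - y  -- replace 0 occurrence(s) of x with (y - y)
  => ( ( z + 4 ) - ( z * y ) ) == 15
stmt 1: x := y - x  -- replace 0 occurrence(s) of x with (y - x)
  => ( ( z + 4 ) - ( z * y ) ) == 15

Answer: ( ( z + 4 ) - ( z * y ) ) == 15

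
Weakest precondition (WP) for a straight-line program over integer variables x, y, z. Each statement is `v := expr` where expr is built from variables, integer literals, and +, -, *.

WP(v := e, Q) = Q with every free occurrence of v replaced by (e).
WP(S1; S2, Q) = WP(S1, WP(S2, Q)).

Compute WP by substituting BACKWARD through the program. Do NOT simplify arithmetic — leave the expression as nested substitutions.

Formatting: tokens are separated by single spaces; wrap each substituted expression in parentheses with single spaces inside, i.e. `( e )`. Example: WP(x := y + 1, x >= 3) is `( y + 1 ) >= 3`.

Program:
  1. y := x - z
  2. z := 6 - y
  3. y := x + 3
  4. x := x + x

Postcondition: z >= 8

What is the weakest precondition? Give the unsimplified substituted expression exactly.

post: z >= 8
stmt 4: x := x + x  -- replace 0 occurrence(s) of x with (x + x)
  => z >= 8
stmt 3: y := x + 3  -- replace 0 occurrence(s) of y with (x + 3)
  => z >= 8
stmt 2: z := 6 - y  -- replace 1 occurrence(s) of z with (6 - y)
  => ( 6 - y ) >= 8
stmt 1: y := x - z  -- replace 1 occurrence(s) of y with (x - z)
  => ( 6 - ( x - z ) ) >= 8

Answer: ( 6 - ( x - z ) ) >= 8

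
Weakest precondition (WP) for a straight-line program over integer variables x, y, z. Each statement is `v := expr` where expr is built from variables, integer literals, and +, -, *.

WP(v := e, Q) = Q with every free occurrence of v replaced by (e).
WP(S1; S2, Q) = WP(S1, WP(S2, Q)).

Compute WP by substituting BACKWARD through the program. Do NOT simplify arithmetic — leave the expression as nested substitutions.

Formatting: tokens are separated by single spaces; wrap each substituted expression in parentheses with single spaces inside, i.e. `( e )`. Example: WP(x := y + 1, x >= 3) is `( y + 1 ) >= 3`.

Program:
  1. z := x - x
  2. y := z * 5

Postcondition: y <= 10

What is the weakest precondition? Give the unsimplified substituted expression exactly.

Answer: ( ( x - x ) * 5 ) <= 10

Derivation:
post: y <= 10
stmt 2: y := z * 5  -- replace 1 occurrence(s) of y with (z * 5)
  => ( z * 5 ) <= 10
stmt 1: z := x - x  -- replace 1 occurrence(s) of z with (x - x)
  => ( ( x - x ) * 5 ) <= 10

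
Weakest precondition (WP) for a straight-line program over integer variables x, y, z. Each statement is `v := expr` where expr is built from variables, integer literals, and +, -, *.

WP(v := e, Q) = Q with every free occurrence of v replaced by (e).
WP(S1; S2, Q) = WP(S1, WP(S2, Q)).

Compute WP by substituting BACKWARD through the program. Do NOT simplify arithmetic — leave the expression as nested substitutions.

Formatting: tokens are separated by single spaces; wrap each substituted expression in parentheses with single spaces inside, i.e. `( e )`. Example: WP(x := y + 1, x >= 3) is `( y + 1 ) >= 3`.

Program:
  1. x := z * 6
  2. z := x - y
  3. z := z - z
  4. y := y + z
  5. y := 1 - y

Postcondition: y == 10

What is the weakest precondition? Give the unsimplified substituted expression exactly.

Answer: ( 1 - ( y + ( ( ( z * 6 ) - y ) - ( ( z * 6 ) - y ) ) ) ) == 10

Derivation:
post: y == 10
stmt 5: y := 1 - y  -- replace 1 occurrence(s) of y with (1 - y)
  => ( 1 - y ) == 10
stmt 4: y := y + z  -- replace 1 occurrence(s) of y with (y + z)
  => ( 1 - ( y + z ) ) == 10
stmt 3: z := z - z  -- replace 1 occurrence(s) of z with (z - z)
  => ( 1 - ( y + ( z - z ) ) ) == 10
stmt 2: z := x - y  -- replace 2 occurrence(s) of z with (x - y)
  => ( 1 - ( y + ( ( x - y ) - ( x - y ) ) ) ) == 10
stmt 1: x := z * 6  -- replace 2 occurrence(s) of x with (z * 6)
  => ( 1 - ( y + ( ( ( z * 6 ) - y ) - ( ( z * 6 ) - y ) ) ) ) == 10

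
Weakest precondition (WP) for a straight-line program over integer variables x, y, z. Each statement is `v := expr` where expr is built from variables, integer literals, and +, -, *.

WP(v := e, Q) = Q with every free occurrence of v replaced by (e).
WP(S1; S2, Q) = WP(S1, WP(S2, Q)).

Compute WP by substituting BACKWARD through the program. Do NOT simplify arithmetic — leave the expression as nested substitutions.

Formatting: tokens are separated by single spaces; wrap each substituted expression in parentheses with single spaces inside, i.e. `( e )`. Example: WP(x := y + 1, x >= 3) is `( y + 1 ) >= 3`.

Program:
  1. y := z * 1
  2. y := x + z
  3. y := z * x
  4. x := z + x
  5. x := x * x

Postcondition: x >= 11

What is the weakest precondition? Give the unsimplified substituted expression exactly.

post: x >= 11
stmt 5: x := x * x  -- replace 1 occurrence(s) of x with (x * x)
  => ( x * x ) >= 11
stmt 4: x := z + x  -- replace 2 occurrence(s) of x with (z + x)
  => ( ( z + x ) * ( z + x ) ) >= 11
stmt 3: y := z * x  -- replace 0 occurrence(s) of y with (z * x)
  => ( ( z + x ) * ( z + x ) ) >= 11
stmt 2: y := x + z  -- replace 0 occurrence(s) of y with (x + z)
  => ( ( z + x ) * ( z + x ) ) >= 11
stmt 1: y := z * 1  -- replace 0 occurrence(s) of y with (z * 1)
  => ( ( z + x ) * ( z + x ) ) >= 11

Answer: ( ( z + x ) * ( z + x ) ) >= 11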